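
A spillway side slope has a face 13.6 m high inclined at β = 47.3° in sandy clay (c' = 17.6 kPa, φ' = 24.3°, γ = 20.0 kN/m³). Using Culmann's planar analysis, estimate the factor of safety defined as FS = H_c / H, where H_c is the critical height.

FS = 2.18

H_c = (4c'/γ) · sinβ cosφ' / [1 − cos(β − φ')]
    = (4·17.6/20.0) · sin47.3°·cos24.3° / [1 − cos23.0°]
    = 3.520 · 0.6698 / 0.0795 = 29.66 m
FS = H_c / H = 29.66 / 13.6 = 2.181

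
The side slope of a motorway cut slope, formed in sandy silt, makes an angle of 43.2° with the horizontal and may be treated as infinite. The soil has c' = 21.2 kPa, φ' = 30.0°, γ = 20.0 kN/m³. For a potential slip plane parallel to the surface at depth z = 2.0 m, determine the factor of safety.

For an infinite slope with a slip plane parallel to the surface (no pore pressure): FS = [c' + γz cos²β tanφ'] / [γz sinβ cosβ].
γz = 20.0·2.0 = 40.00 kN/m²
Numerator = 21.2 + 40.00·cos²43.2°·tan30.0° = 21.2 + 40.00·0.5314·0.5774 = 33.472 kPa
Denominator = 40.00·sin43.2°·cos43.2° = 40.00·0.6845·0.7290 = 19.961 kPa
FS = 33.472 / 19.961 = 1.677

FS = 1.68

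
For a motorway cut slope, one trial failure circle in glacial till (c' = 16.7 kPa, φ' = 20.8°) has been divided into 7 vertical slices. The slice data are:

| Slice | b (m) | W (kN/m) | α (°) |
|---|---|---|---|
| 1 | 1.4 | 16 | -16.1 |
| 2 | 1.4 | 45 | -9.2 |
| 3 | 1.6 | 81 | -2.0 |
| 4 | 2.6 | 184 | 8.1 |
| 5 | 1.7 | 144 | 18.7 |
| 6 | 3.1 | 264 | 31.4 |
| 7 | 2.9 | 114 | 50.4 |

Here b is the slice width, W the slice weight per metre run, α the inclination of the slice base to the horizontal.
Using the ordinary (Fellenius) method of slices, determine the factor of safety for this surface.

FS = 2.02

Ordinary method of slices: FS = Σ[c'·Δl_i + (W_i cosα_i)·tanφ'] / Σ W_i sinα_i, with Δl_i = b_i / cosα_i.
Slice 1: Δl = 1.4/cos(-16.1°) = 1.457 m; N'_1 = 16·cos(-16.1°) = 15.4; c'Δl = 24.33; W sinα = -4.4
Slice 2: Δl = 1.4/cos(-9.2°) = 1.418 m; N'_2 = 45·cos(-9.2°) = 44.4; c'Δl = 23.68; W sinα = -7.2
Slice 3: Δl = 1.6/cos(-2.0°) = 1.601 m; N'_3 = 81·cos(-2.0°) = 81.0; c'Δl = 26.74; W sinα = -2.8
Slice 4: Δl = 2.6/cos8.1° = 2.626 m; N'_4 = 184·cos8.1° = 182.2; c'Δl = 43.86; W sinα = 25.9
Slice 5: Δl = 1.7/cos18.7° = 1.795 m; N'_5 = 144·cos18.7° = 136.4; c'Δl = 29.97; W sinα = 46.2
Slice 6: Δl = 3.1/cos31.4° = 3.632 m; N'_6 = 264·cos31.4° = 225.3; c'Δl = 60.65; W sinα = 137.5
Slice 7: Δl = 2.9/cos50.4° = 4.550 m; N'_7 = 114·cos50.4° = 72.7; c'Δl = 75.98; W sinα = 87.8
Σc'Δl = 285.2 kN/m; ΣN' = 757.3 kN/m; ΣW sinα = 283.0 kN/m
Resisting = 285.2 + 757.3·tan20.8° = 285.2 + 287.7 = 572.9 kN/m
FS = 572.9 / 283.0 = 2.024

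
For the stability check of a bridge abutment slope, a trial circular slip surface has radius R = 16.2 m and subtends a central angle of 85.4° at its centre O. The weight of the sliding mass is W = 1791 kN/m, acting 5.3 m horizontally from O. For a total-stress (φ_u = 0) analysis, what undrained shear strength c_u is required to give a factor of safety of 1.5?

FS = c_u·L_a·R / (W·d), so c_u = FS·W·d / (L_a·R).
Arc length L_a = R·θ = 16.2·(85.4°·π/180) = 16.2·1.4905 = 24.15 m
c_u = 1.5·1791·5.3 / (24.15·16.2) = 14238.4 / 391.17 = 36.40 kPa

c_u = 36.4 kPa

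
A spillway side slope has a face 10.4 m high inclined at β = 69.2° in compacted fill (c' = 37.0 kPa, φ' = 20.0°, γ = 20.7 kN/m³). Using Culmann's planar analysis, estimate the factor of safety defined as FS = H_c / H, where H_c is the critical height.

FS = 1.74

H_c = (4c'/γ) · sinβ cosφ' / [1 − cos(β − φ')]
    = (4·37.0/20.7) · sin69.2°·cos20.0° / [1 − cos49.2°]
    = 7.150 · 0.8784 / 0.3466 = 18.12 m
FS = H_c / H = 18.12 / 10.4 = 1.742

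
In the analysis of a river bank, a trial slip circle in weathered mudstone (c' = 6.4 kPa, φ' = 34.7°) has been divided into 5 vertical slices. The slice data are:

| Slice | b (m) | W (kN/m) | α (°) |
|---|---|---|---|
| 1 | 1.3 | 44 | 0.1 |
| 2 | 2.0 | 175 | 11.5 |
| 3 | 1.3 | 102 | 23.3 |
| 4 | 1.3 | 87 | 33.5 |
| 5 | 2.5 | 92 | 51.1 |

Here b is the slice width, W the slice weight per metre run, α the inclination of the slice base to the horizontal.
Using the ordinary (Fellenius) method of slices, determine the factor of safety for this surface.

FS = 1.90

Ordinary method of slices: FS = Σ[c'·Δl_i + (W_i cosα_i)·tanφ'] / Σ W_i sinα_i, with Δl_i = b_i / cosα_i.
Slice 1: Δl = 1.3/cos0.1° = 1.300 m; N'_1 = 44·cos0.1° = 44.0; c'Δl = 8.32; W sinα = 0.1
Slice 2: Δl = 2.0/cos11.5° = 2.041 m; N'_2 = 175·cos11.5° = 171.5; c'Δl = 13.06; W sinα = 34.9
Slice 3: Δl = 1.3/cos23.3° = 1.415 m; N'_3 = 102·cos23.3° = 93.7; c'Δl = 9.06; W sinα = 40.3
Slice 4: Δl = 1.3/cos33.5° = 1.559 m; N'_4 = 87·cos33.5° = 72.5; c'Δl = 9.98; W sinα = 48.0
Slice 5: Δl = 2.5/cos51.1° = 3.981 m; N'_5 = 92·cos51.1° = 57.8; c'Δl = 25.48; W sinα = 71.6
Σc'Δl = 65.9 kN/m; ΣN' = 439.5 kN/m; ΣW sinα = 194.9 kN/m
Resisting = 65.9 + 439.5·tan34.7° = 65.9 + 304.3 = 370.2 kN/m
FS = 370.2 / 194.9 = 1.899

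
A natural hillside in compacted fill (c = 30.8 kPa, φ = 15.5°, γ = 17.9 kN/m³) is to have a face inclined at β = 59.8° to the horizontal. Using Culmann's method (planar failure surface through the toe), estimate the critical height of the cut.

Culmann's analysis gives the critical failure plane at α_cr = (β + φ)/2 = (59.8 + 15.5)/2 = 37.6°, and the critical height
H_c = (4c/γ) · sinβ cosφ / [1 − cos(β − φ)]
    = (4·30.8/17.9) · sin59.8°·cos15.5° / [1 − cos(44.3°)]
    = 6.883 · 0.8643·0.9636 / [1 − 0.7157]
    = 6.883 · 0.8328 / 0.2843
    = 20.16 m

H_c = 20.16 m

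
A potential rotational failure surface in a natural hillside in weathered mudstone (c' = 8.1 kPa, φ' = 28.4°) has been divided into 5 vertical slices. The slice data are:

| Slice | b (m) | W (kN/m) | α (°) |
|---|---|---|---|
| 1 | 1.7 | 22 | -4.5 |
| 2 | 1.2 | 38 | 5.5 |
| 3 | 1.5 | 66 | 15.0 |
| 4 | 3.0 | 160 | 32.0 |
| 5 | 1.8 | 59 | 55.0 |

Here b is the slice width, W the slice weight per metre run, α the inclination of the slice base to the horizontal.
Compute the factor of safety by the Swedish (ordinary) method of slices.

Ordinary method of slices: FS = Σ[c'·Δl_i + (W_i cosα_i)·tanφ'] / Σ W_i sinα_i, with Δl_i = b_i / cosα_i.
Slice 1: Δl = 1.7/cos(-4.5°) = 1.705 m; N'_1 = 22·cos(-4.5°) = 21.9; c'Δl = 13.81; W sinα = -1.7
Slice 2: Δl = 1.2/cos5.5° = 1.206 m; N'_2 = 38·cos5.5° = 37.8; c'Δl = 9.76; W sinα = 3.6
Slice 3: Δl = 1.5/cos15.0° = 1.553 m; N'_3 = 66·cos15.0° = 63.8; c'Δl = 12.58; W sinα = 17.1
Slice 4: Δl = 3.0/cos32.0° = 3.538 m; N'_4 = 160·cos32.0° = 135.7; c'Δl = 28.65; W sinα = 84.8
Slice 5: Δl = 1.8/cos55.0° = 3.138 m; N'_5 = 59·cos55.0° = 33.8; c'Δl = 25.42; W sinα = 48.3
Σc'Δl = 90.2 kN/m; ΣN' = 293.0 kN/m; ΣW sinα = 152.1 kN/m
Resisting = 90.2 + 293.0·tan28.4° = 90.2 + 158.4 = 248.7 kN/m
FS = 248.7 / 152.1 = 1.635

FS = 1.63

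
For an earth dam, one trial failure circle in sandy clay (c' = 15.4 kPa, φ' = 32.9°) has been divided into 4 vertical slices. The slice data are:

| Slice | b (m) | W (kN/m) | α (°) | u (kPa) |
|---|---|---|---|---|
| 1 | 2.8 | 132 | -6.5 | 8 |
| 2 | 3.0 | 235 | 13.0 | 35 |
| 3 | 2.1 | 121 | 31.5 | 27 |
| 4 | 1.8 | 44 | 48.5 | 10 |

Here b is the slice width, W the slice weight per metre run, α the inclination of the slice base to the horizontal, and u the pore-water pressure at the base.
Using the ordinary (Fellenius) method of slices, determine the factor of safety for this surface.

Ordinary method of slices: FS = Σ[c'·Δl_i + (W_i cosα_i − u_i·Δl_i)·tanφ'] / Σ W_i sinα_i, with Δl_i = b_i / cosα_i.
Slice 1: Δl = 2.8/cos(-6.5°) = 2.818 m; N'_1 = 132·cos(-6.5°) − 8·2.818 = 108.6; c'Δl = 43.40; W sinα = -14.9
Slice 2: Δl = 3.0/cos13.0° = 3.079 m; N'_2 = 235·cos13.0° − 35·3.079 = 121.2; c'Δl = 47.42; W sinα = 52.9
Slice 3: Δl = 2.1/cos31.5° = 2.463 m; N'_3 = 121·cos31.5° − 27·2.463 = 36.7; c'Δl = 37.93; W sinα = 63.2
Slice 4: Δl = 1.8/cos48.5° = 2.716 m; N'_4 = 44·cos48.5° − 10·2.716 = 2.0; c'Δl = 41.83; W sinα = 33.0
Σc'Δl = 170.6 kN/m; ΣN' = 268.5 kN/m; ΣW sinα = 134.1 kN/m
Resisting = 170.6 + 268.5·tan32.9° = 170.6 + 173.7 = 344.3 kN/m
FS = 344.3 / 134.1 = 2.567

FS = 2.57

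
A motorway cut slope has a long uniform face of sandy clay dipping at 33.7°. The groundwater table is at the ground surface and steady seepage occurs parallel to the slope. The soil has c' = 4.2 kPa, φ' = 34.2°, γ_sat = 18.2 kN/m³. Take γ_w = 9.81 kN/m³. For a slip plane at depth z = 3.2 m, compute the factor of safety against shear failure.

FS = 0.63

With seepage parallel to the slope and the water table at the surface, the effective normal stress on the slip plane uses the buoyant unit weight γ' = γ_sat − γ_w while the driving shear stress uses γ_sat:
FS = [c' + γ' z cos²β tanφ'] / [γ_sat z sinβ cosβ]
γ' = 18.2 − 9.81 = 8.39 kN/m³
Numerator = 4.2 + 8.39·3.2·cos²33.7°·tan34.2° = 4.2 + 8.39·3.2·0.6921·0.6796 = 16.829 kPa
Denominator = 18.2·3.2·sin33.7°·cos33.7° = 18.2·3.2·0.5548·0.8320 = 26.884 kPa
FS = 16.829 / 26.884 = 0.626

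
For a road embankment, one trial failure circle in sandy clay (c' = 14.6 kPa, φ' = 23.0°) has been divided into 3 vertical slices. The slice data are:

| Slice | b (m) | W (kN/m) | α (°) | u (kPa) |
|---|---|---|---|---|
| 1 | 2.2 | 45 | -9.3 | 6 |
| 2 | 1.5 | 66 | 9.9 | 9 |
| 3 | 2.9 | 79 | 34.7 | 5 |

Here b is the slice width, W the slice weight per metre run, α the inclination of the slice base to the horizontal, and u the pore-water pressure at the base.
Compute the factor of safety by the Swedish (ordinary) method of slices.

FS = 3.29

Ordinary method of slices: FS = Σ[c'·Δl_i + (W_i cosα_i − u_i·Δl_i)·tanφ'] / Σ W_i sinα_i, with Δl_i = b_i / cosα_i.
Slice 1: Δl = 2.2/cos(-9.3°) = 2.229 m; N'_1 = 45·cos(-9.3°) − 6·2.229 = 31.0; c'Δl = 32.55; W sinα = -7.3
Slice 2: Δl = 1.5/cos9.9° = 1.523 m; N'_2 = 66·cos9.9° − 9·1.523 = 51.3; c'Δl = 22.23; W sinα = 11.3
Slice 3: Δl = 2.9/cos34.7° = 3.527 m; N'_3 = 79·cos34.7° − 5·3.527 = 47.3; c'Δl = 51.50; W sinα = 45.0
Σc'Δl = 106.3 kN/m; ΣN' = 129.7 kN/m; ΣW sinα = 49.0 kN/m
Resisting = 106.3 + 129.7·tan23.0° = 106.3 + 55.0 = 161.3 kN/m
FS = 161.3 / 49.0 = 3.289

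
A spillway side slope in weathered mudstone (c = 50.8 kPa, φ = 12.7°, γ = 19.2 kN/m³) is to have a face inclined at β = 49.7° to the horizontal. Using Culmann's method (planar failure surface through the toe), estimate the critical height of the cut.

H_c = 39.10 m

Culmann's analysis gives the critical failure plane at α_cr = (β + φ)/2 = (49.7 + 12.7)/2 = 31.2°, and the critical height
H_c = (4c/γ) · sinβ cosφ / [1 − cos(β − φ)]
    = (4·50.8/19.2) · sin49.7°·cos12.7° / [1 − cos(37.0°)]
    = 10.583 · 0.7627·0.9755 / [1 − 0.7986]
    = 10.583 · 0.7440 / 0.2014
    = 39.10 m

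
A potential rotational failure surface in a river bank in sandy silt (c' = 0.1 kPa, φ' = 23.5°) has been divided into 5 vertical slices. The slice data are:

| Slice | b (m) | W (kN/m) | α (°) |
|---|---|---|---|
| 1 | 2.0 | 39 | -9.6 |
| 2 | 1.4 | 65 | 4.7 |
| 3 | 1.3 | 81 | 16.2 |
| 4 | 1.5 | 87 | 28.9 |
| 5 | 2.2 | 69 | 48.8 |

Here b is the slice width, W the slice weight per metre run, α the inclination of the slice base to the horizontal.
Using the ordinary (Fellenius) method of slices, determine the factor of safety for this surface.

Ordinary method of slices: FS = Σ[c'·Δl_i + (W_i cosα_i)·tanφ'] / Σ W_i sinα_i, with Δl_i = b_i / cosα_i.
Slice 1: Δl = 2.0/cos(-9.6°) = 2.028 m; N'_1 = 39·cos(-9.6°) = 38.5; c'Δl = 0.20; W sinα = -6.5
Slice 2: Δl = 1.4/cos4.7° = 1.405 m; N'_2 = 65·cos4.7° = 64.8; c'Δl = 0.14; W sinα = 5.3
Slice 3: Δl = 1.3/cos16.2° = 1.354 m; N'_3 = 81·cos16.2° = 77.8; c'Δl = 0.14; W sinα = 22.6
Slice 4: Δl = 1.5/cos28.9° = 1.713 m; N'_4 = 87·cos28.9° = 76.2; c'Δl = 0.17; W sinα = 42.0
Slice 5: Δl = 2.2/cos48.8° = 3.340 m; N'_5 = 69·cos48.8° = 45.4; c'Δl = 0.33; W sinα = 51.9
Σc'Δl = 1.0 kN/m; ΣN' = 302.6 kN/m; ΣW sinα = 115.4 kN/m
Resisting = 1.0 + 302.6·tan23.5° = 1.0 + 131.6 = 132.6 kN/m
FS = 132.6 / 115.4 = 1.149

FS = 1.15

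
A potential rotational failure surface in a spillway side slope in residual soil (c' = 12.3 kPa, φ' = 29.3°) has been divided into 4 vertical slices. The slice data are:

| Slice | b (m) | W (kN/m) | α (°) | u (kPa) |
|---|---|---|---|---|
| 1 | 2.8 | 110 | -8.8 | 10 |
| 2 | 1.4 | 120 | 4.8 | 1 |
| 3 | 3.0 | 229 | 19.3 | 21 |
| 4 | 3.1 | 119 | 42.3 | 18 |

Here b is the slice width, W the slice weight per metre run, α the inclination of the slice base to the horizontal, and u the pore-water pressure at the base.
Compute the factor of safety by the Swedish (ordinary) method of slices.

Ordinary method of slices: FS = Σ[c'·Δl_i + (W_i cosα_i − u_i·Δl_i)·tanφ'] / Σ W_i sinα_i, with Δl_i = b_i / cosα_i.
Slice 1: Δl = 2.8/cos(-8.8°) = 2.833 m; N'_1 = 110·cos(-8.8°) − 10·2.833 = 80.4; c'Δl = 34.85; W sinα = -16.8
Slice 2: Δl = 1.4/cos4.8° = 1.405 m; N'_2 = 120·cos4.8° − 1·1.405 = 118.2; c'Δl = 17.28; W sinα = 10.0
Slice 3: Δl = 3.0/cos19.3° = 3.179 m; N'_3 = 229·cos19.3° − 21·3.179 = 149.4; c'Δl = 39.10; W sinα = 75.7
Slice 4: Δl = 3.1/cos42.3° = 4.191 m; N'_4 = 119·cos42.3° − 18·4.191 = 12.6; c'Δl = 51.55; W sinα = 80.1
Σc'Δl = 142.8 kN/m; ΣN' = 360.5 kN/m; ΣW sinα = 149.0 kN/m
Resisting = 142.8 + 360.5·tan29.3° = 142.8 + 202.3 = 345.1 kN/m
FS = 345.1 / 149.0 = 2.316

FS = 2.32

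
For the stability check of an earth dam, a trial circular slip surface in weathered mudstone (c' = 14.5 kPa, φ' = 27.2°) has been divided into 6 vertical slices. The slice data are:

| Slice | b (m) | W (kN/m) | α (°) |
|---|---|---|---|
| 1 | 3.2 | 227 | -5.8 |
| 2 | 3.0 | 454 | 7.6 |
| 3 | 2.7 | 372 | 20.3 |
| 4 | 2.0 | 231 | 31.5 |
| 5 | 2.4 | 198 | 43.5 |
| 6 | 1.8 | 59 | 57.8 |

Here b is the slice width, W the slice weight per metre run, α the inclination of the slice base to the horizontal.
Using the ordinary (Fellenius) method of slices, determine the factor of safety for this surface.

FS = 2.07

Ordinary method of slices: FS = Σ[c'·Δl_i + (W_i cosα_i)·tanφ'] / Σ W_i sinα_i, with Δl_i = b_i / cosα_i.
Slice 1: Δl = 3.2/cos(-5.8°) = 3.216 m; N'_1 = 227·cos(-5.8°) = 225.8; c'Δl = 46.64; W sinα = -22.9
Slice 2: Δl = 3.0/cos7.6° = 3.027 m; N'_2 = 454·cos7.6° = 450.0; c'Δl = 43.89; W sinα = 60.0
Slice 3: Δl = 2.7/cos20.3° = 2.879 m; N'_3 = 372·cos20.3° = 348.9; c'Δl = 41.74; W sinα = 129.1
Slice 4: Δl = 2.0/cos31.5° = 2.346 m; N'_4 = 231·cos31.5° = 197.0; c'Δl = 34.01; W sinα = 120.7
Slice 5: Δl = 2.4/cos43.5° = 3.309 m; N'_5 = 198·cos43.5° = 143.6; c'Δl = 47.98; W sinα = 136.3
Slice 6: Δl = 1.8/cos57.8° = 3.378 m; N'_6 = 59·cos57.8° = 31.4; c'Δl = 48.98; W sinα = 49.9
Σc'Δl = 263.2 kN/m; ΣN' = 1396.8 kN/m; ΣW sinα = 473.1 kN/m
Resisting = 263.2 + 1396.8·tan27.2° = 263.2 + 717.8 = 981.1 kN/m
FS = 981.1 / 473.1 = 2.074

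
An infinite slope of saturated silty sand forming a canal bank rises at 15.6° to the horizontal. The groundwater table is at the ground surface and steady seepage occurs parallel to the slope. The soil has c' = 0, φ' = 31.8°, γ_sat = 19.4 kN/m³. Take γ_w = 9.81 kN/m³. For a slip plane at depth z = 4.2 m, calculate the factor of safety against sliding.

FS = 1.10

With seepage parallel to the slope and the water table at the surface, the effective normal stress on the slip plane uses the buoyant unit weight γ' = γ_sat − γ_w while the driving shear stress uses γ_sat:
FS = [c' + γ' z cos²β tanφ'] / [γ_sat z sinβ cosβ]
(For c' = 0 this reduces to FS = (γ'/γ_sat)·tanφ'/tanβ.)
γ' = 19.4 − 9.81 = 9.59 kN/m³
Numerator = 0.0 + 9.59·4.2·cos²15.6°·tan31.8° = 0.0 + 9.59·4.2·0.9277·0.6200 = 23.167 kPa
Denominator = 19.4·4.2·sin15.6°·cos15.6° = 19.4·4.2·0.2689·0.9632 = 21.104 kPa
FS = 23.167 / 21.104 = 1.098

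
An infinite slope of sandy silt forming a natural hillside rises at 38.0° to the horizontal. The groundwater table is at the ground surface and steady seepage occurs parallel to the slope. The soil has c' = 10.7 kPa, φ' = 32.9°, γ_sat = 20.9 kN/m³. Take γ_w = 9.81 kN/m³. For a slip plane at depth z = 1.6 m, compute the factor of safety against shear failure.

FS = 1.10

With seepage parallel to the slope and the water table at the surface, the effective normal stress on the slip plane uses the buoyant unit weight γ' = γ_sat − γ_w while the driving shear stress uses γ_sat:
FS = [c' + γ' z cos²β tanφ'] / [γ_sat z sinβ cosβ]
γ' = 20.9 − 9.81 = 11.09 kN/m³
Numerator = 10.7 + 11.09·1.6·cos²38.0°·tan32.9° = 10.7 + 11.09·1.6·0.6210·0.6469 = 17.828 kPa
Denominator = 20.9·1.6·sin38.0°·cos38.0° = 20.9·1.6·0.6157·0.7880 = 16.223 kPa
FS = 17.828 / 16.223 = 1.099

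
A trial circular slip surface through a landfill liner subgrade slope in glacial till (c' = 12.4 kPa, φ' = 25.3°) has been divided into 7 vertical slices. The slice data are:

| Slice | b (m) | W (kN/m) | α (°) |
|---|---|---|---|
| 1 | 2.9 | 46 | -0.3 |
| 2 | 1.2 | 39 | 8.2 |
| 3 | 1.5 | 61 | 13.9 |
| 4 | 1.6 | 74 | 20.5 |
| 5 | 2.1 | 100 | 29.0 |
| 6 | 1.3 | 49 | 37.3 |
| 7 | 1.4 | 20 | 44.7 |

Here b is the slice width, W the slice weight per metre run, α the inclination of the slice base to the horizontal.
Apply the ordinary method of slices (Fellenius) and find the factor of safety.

FS = 2.41

Ordinary method of slices: FS = Σ[c'·Δl_i + (W_i cosα_i)·tanφ'] / Σ W_i sinα_i, with Δl_i = b_i / cosα_i.
Slice 1: Δl = 2.9/cos(-0.3°) = 2.900 m; N'_1 = 46·cos(-0.3°) = 46.0; c'Δl = 35.96; W sinα = -0.2
Slice 2: Δl = 1.2/cos8.2° = 1.212 m; N'_2 = 39·cos8.2° = 38.6; c'Δl = 15.03; W sinα = 5.6
Slice 3: Δl = 1.5/cos13.9° = 1.545 m; N'_3 = 61·cos13.9° = 59.2; c'Δl = 19.16; W sinα = 14.7
Slice 4: Δl = 1.6/cos20.5° = 1.708 m; N'_4 = 74·cos20.5° = 69.3; c'Δl = 21.18; W sinα = 25.9
Slice 5: Δl = 2.1/cos29.0° = 2.401 m; N'_5 = 100·cos29.0° = 87.5; c'Δl = 29.77; W sinα = 48.5
Slice 6: Δl = 1.3/cos37.3° = 1.634 m; N'_6 = 49·cos37.3° = 39.0; c'Δl = 20.26; W sinα = 29.7
Slice 7: Δl = 1.4/cos44.7° = 1.970 m; N'_7 = 20·cos44.7° = 14.2; c'Δl = 24.42; W sinα = 14.1
Σc'Δl = 165.8 kN/m; ΣN' = 353.8 kN/m; ΣW sinα = 138.1 kN/m
Resisting = 165.8 + 353.8·tan25.3° = 165.8 + 167.2 = 333.0 kN/m
FS = 333.0 / 138.1 = 2.411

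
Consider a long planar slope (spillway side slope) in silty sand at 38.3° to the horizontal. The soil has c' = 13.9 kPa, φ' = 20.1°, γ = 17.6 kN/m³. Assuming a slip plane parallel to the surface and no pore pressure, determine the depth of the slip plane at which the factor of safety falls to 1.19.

z = 2.23 m

Setting FS = 1.19 in FS = [c' + γz cos²β tanφ'] / [γz sinβ cosβ] and solving for z:
z = c' / [γ cosβ (FS·sinβ − cosβ·tanφ')]
  = 13.9 / [17.6·cos38.3°·(1.19·sin38.3° − cos38.3°·tan20.1°)]
  = 13.9 / [17.6·0.7848·(1.19·0.6198 − 0.7848·0.3659)]
  = 13.9 / 6.2203 = 2.235 m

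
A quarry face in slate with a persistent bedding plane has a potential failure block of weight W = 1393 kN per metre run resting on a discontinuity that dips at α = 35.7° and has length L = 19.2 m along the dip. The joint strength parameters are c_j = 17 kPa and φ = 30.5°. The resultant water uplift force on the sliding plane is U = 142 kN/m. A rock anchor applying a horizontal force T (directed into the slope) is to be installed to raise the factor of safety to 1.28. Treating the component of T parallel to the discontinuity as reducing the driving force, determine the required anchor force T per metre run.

Resolving forces along and normal to the sliding plane, with the horizontal anchor force T adding T·sinα to the effective normal force and T·cosα acting up the plane against the driving force:
FS = [c_jL + (W cosα − U + T sinα) tanφ] / [W sinα − T cosα]
Without the anchor: N' = 989.2 kN/m, driving T_d = 812.9 kN/m, resisting R = 17·19.2 + 989.2·tan30.5° = 909.1 kN/m, FS = 1.12.
Setting FS = 1.28 and solving for T:
1.28·(812.9 − T cos35.7°) = 909.1 + T sin35.7°·tan30.5°
T·(sin35.7°·tan30.5° + 1.28·cos35.7°) = 1.28·812.9 − 909.1
T·(0.5835·0.5890 + 1.28·0.8121) = 1040.5 − 909.1 = 131.4
T·1.3832 = 131.4
T = 95.0 kN/m

T = 95 kN/m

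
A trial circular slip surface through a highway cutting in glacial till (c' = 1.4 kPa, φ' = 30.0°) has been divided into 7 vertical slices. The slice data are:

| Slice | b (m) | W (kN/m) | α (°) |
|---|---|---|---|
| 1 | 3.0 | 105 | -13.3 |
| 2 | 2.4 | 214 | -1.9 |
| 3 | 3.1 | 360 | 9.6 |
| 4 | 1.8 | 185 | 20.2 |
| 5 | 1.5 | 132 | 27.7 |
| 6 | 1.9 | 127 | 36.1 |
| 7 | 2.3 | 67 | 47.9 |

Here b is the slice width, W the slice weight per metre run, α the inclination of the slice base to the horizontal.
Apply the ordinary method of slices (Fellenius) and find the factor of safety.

FS = 2.39

Ordinary method of slices: FS = Σ[c'·Δl_i + (W_i cosα_i)·tanφ'] / Σ W_i sinα_i, with Δl_i = b_i / cosα_i.
Slice 1: Δl = 3.0/cos(-13.3°) = 3.083 m; N'_1 = 105·cos(-13.3°) = 102.2; c'Δl = 4.32; W sinα = -24.2
Slice 2: Δl = 2.4/cos(-1.9°) = 2.401 m; N'_2 = 214·cos(-1.9°) = 213.9; c'Δl = 3.36; W sinα = -7.1
Slice 3: Δl = 3.1/cos9.6° = 3.144 m; N'_3 = 360·cos9.6° = 355.0; c'Δl = 4.40; W sinα = 60.0
Slice 4: Δl = 1.8/cos20.2° = 1.918 m; N'_4 = 185·cos20.2° = 173.6; c'Δl = 2.69; W sinα = 63.9
Slice 5: Δl = 1.5/cos27.7° = 1.694 m; N'_5 = 132·cos27.7° = 116.9; c'Δl = 2.37; W sinα = 61.4
Slice 6: Δl = 1.9/cos36.1° = 2.352 m; N'_6 = 127·cos36.1° = 102.6; c'Δl = 3.29; W sinα = 74.8
Slice 7: Δl = 2.3/cos47.9° = 3.431 m; N'_7 = 67·cos47.9° = 44.9; c'Δl = 4.80; W sinα = 49.7
Σc'Δl = 25.2 kN/m; ΣN' = 1109.1 kN/m; ΣW sinα = 278.6 kN/m
Resisting = 25.2 + 1109.1·tan30.0° = 25.2 + 640.3 = 665.5 kN/m
FS = 665.5 / 278.6 = 2.389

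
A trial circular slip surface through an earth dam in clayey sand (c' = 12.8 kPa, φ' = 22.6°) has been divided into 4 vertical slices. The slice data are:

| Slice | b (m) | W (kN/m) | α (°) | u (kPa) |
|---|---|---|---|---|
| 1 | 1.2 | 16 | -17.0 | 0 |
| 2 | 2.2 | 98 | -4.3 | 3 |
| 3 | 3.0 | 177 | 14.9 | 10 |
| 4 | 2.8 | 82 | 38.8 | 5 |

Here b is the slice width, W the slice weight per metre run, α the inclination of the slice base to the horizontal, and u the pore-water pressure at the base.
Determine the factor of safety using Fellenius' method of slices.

FS = 2.97

Ordinary method of slices: FS = Σ[c'·Δl_i + (W_i cosα_i − u_i·Δl_i)·tanφ'] / Σ W_i sinα_i, with Δl_i = b_i / cosα_i.
Slice 1: Δl = 1.2/cos(-17.0°) = 1.255 m; N'_1 = 16·cos(-17.0°) − 0·1.255 = 15.3; c'Δl = 16.06; W sinα = -4.7
Slice 2: Δl = 2.2/cos(-4.3°) = 2.206 m; N'_2 = 98·cos(-4.3°) − 3·2.206 = 91.1; c'Δl = 28.24; W sinα = -7.3
Slice 3: Δl = 3.0/cos14.9° = 3.104 m; N'_3 = 177·cos14.9° − 10·3.104 = 140.0; c'Δl = 39.74; W sinα = 45.5
Slice 4: Δl = 2.8/cos38.8° = 3.593 m; N'_4 = 82·cos38.8° − 5·3.593 = 45.9; c'Δl = 45.99; W sinα = 51.4
Σc'Δl = 130.0 kN/m; ΣN' = 292.4 kN/m; ΣW sinα = 84.9 kN/m
Resisting = 130.0 + 292.4·tan22.6° = 130.0 + 121.7 = 251.7 kN/m
FS = 251.7 / 84.9 = 2.966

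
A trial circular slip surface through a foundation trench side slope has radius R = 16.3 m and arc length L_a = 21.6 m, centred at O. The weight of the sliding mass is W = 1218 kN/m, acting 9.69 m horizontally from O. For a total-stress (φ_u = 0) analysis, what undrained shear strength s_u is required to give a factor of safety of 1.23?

s_u = 41.2 kPa

FS = s_u·L_a·R / (W·d), so s_u = FS·W·d / (L_a·R).
s_u = 1.23·1218·9.69 / (21.60·16.3) = 14517.0 / 352.08 = 41.23 kPa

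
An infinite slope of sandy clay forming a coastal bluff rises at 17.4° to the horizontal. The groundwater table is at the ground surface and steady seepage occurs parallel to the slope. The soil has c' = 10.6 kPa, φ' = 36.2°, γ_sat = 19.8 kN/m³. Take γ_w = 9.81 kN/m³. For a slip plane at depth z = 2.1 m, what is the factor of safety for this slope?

With seepage parallel to the slope and the water table at the surface, the effective normal stress on the slip plane uses the buoyant unit weight γ' = γ_sat − γ_w while the driving shear stress uses γ_sat:
FS = [c' + γ' z cos²β tanφ'] / [γ_sat z sinβ cosβ]
γ' = 19.8 − 9.81 = 9.99 kN/m³
Numerator = 10.6 + 9.99·2.1·cos²17.4°·tan36.2° = 10.6 + 9.99·2.1·0.9106·0.7319 = 24.581 kPa
Denominator = 19.8·2.1·sin17.4°·cos17.4° = 19.8·2.1·0.2990·0.9542 = 11.865 kPa
FS = 24.581 / 11.865 = 2.072

FS = 2.07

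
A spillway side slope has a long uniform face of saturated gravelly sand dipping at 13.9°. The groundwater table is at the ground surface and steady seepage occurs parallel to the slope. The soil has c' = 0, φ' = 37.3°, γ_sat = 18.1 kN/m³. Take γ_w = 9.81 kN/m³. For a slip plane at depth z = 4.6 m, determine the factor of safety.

FS = 1.41

With seepage parallel to the slope and the water table at the surface, the effective normal stress on the slip plane uses the buoyant unit weight γ' = γ_sat − γ_w while the driving shear stress uses γ_sat:
FS = [c' + γ' z cos²β tanφ'] / [γ_sat z sinβ cosβ]
(For c' = 0 this reduces to FS = (γ'/γ_sat)·tanφ'/tanβ.)
γ' = 18.1 − 9.81 = 8.29 kN/m³
Numerator = 0.0 + 8.29·4.6·cos²13.9°·tan37.3° = 0.0 + 8.29·4.6·0.9423·0.7618 = 27.374 kPa
Denominator = 18.1·4.6·sin13.9°·cos13.9° = 18.1·4.6·0.2402·0.9707 = 19.416 kPa
FS = 27.374 / 19.416 = 1.410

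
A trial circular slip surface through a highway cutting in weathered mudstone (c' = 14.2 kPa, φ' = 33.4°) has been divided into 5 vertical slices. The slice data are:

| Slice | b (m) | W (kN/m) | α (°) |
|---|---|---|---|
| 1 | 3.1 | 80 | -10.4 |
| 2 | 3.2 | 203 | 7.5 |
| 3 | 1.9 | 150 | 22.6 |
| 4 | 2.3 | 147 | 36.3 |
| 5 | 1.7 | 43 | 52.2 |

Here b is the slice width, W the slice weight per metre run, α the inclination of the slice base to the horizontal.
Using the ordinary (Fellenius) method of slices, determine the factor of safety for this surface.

FS = 2.99

Ordinary method of slices: FS = Σ[c'·Δl_i + (W_i cosα_i)·tanφ'] / Σ W_i sinα_i, with Δl_i = b_i / cosα_i.
Slice 1: Δl = 3.1/cos(-10.4°) = 3.152 m; N'_1 = 80·cos(-10.4°) = 78.7; c'Δl = 44.76; W sinα = -14.4
Slice 2: Δl = 3.2/cos7.5° = 3.228 m; N'_2 = 203·cos7.5° = 201.3; c'Δl = 45.83; W sinα = 26.5
Slice 3: Δl = 1.9/cos22.6° = 2.058 m; N'_3 = 150·cos22.6° = 138.5; c'Δl = 29.22; W sinα = 57.6
Slice 4: Δl = 2.3/cos36.3° = 2.854 m; N'_4 = 147·cos36.3° = 118.5; c'Δl = 40.52; W sinα = 87.0
Slice 5: Δl = 1.7/cos52.2° = 2.774 m; N'_5 = 43·cos52.2° = 26.4; c'Δl = 39.39; W sinα = 34.0
Σc'Δl = 199.7 kN/m; ΣN' = 563.3 kN/m; ΣW sinα = 190.7 kN/m
Resisting = 199.7 + 563.3·tan33.4° = 199.7 + 371.4 = 571.1 kN/m
FS = 571.1 / 190.7 = 2.995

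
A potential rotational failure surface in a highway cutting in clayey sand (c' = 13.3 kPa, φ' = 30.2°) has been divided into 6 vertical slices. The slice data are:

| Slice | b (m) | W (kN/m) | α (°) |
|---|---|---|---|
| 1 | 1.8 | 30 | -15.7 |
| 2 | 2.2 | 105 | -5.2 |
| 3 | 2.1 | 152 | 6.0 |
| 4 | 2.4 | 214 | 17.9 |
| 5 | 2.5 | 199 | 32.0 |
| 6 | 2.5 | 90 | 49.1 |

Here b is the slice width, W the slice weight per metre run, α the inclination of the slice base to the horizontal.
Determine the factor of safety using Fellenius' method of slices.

FS = 2.62

Ordinary method of slices: FS = Σ[c'·Δl_i + (W_i cosα_i)·tanφ'] / Σ W_i sinα_i, with Δl_i = b_i / cosα_i.
Slice 1: Δl = 1.8/cos(-15.7°) = 1.870 m; N'_1 = 30·cos(-15.7°) = 28.9; c'Δl = 24.87; W sinα = -8.1
Slice 2: Δl = 2.2/cos(-5.2°) = 2.209 m; N'_2 = 105·cos(-5.2°) = 104.6; c'Δl = 29.38; W sinα = -9.5
Slice 3: Δl = 2.1/cos6.0° = 2.112 m; N'_3 = 152·cos6.0° = 151.2; c'Δl = 28.08; W sinα = 15.9
Slice 4: Δl = 2.4/cos17.9° = 2.522 m; N'_4 = 214·cos17.9° = 203.6; c'Δl = 33.54; W sinα = 65.8
Slice 5: Δl = 2.5/cos32.0° = 2.948 m; N'_5 = 199·cos32.0° = 168.8; c'Δl = 39.21; W sinα = 105.5
Slice 6: Δl = 2.5/cos49.1° = 3.818 m; N'_6 = 90·cos49.1° = 58.9; c'Δl = 50.78; W sinα = 68.0
Σc'Δl = 205.9 kN/m; ΣN' = 715.9 kN/m; ΣW sinα = 237.5 kN/m
Resisting = 205.9 + 715.9·tan30.2° = 205.9 + 416.7 = 622.6 kN/m
FS = 622.6 / 237.5 = 2.621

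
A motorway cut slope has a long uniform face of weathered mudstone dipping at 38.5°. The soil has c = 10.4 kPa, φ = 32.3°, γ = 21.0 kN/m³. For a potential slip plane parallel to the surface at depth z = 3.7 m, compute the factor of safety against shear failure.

FS = 1.07

For an infinite slope with a slip plane parallel to the surface (no pore pressure): FS = [c + γz cos²β tanφ] / [γz sinβ cosβ].
γz = 21.0·3.7 = 77.70 kN/m²
Numerator = 10.4 + 77.70·cos²38.5°·tan32.3° = 10.4 + 77.70·0.6125·0.6322 = 40.485 kPa
Denominator = 77.70·sin38.5°·cos38.5° = 77.70·0.6225·0.7826 = 37.854 kPa
FS = 40.485 / 37.854 = 1.069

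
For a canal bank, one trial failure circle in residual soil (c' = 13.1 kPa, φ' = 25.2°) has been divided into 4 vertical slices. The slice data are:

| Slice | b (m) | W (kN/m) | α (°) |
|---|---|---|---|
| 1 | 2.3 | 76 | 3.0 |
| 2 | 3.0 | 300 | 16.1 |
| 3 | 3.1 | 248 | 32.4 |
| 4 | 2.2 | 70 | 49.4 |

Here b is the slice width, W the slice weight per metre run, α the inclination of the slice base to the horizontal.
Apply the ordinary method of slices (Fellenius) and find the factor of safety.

FS = 1.66

Ordinary method of slices: FS = Σ[c'·Δl_i + (W_i cosα_i)·tanφ'] / Σ W_i sinα_i, with Δl_i = b_i / cosα_i.
Slice 1: Δl = 2.3/cos3.0° = 2.303 m; N'_1 = 76·cos3.0° = 75.9; c'Δl = 30.17; W sinα = 4.0
Slice 2: Δl = 3.0/cos16.1° = 3.122 m; N'_2 = 300·cos16.1° = 288.2; c'Δl = 40.90; W sinα = 83.2
Slice 3: Δl = 3.1/cos32.4° = 3.672 m; N'_3 = 248·cos32.4° = 209.4; c'Δl = 48.10; W sinα = 132.9
Slice 4: Δl = 2.2/cos49.4° = 3.381 m; N'_4 = 70·cos49.4° = 45.6; c'Δl = 44.29; W sinα = 53.1
Σc'Δl = 163.5 kN/m; ΣN' = 619.1 kN/m; ΣW sinα = 273.2 kN/m
Resisting = 163.5 + 619.1·tan25.2° = 163.5 + 291.3 = 454.8 kN/m
FS = 454.8 / 273.2 = 1.665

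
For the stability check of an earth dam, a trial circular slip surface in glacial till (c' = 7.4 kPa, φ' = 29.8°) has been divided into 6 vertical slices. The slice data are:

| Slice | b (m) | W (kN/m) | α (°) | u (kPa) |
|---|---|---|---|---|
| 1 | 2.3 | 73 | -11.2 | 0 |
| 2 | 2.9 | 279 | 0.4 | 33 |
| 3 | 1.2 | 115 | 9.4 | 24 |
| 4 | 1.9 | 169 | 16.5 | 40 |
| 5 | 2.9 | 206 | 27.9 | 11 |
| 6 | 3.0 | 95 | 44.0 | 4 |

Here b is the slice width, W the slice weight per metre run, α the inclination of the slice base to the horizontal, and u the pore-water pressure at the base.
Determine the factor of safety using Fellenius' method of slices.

Ordinary method of slices: FS = Σ[c'·Δl_i + (W_i cosα_i − u_i·Δl_i)·tanφ'] / Σ W_i sinα_i, with Δl_i = b_i / cosα_i.
Slice 1: Δl = 2.3/cos(-11.2°) = 2.345 m; N'_1 = 73·cos(-11.2°) − 0·2.345 = 71.6; c'Δl = 17.35; W sinα = -14.2
Slice 2: Δl = 2.9/cos0.4° = 2.900 m; N'_2 = 279·cos0.4° − 33·2.900 = 183.3; c'Δl = 21.46; W sinα = 1.9
Slice 3: Δl = 1.2/cos9.4° = 1.216 m; N'_3 = 115·cos9.4° − 24·1.216 = 84.3; c'Δl = 9.00; W sinα = 18.8
Slice 4: Δl = 1.9/cos16.5° = 1.982 m; N'_4 = 169·cos16.5° − 40·1.982 = 82.8; c'Δl = 14.66; W sinα = 48.0
Slice 5: Δl = 2.9/cos27.9° = 3.281 m; N'_5 = 206·cos27.9° − 11·3.281 = 146.0; c'Δl = 24.28; W sinα = 96.4
Slice 6: Δl = 3.0/cos44.0° = 4.170 m; N'_6 = 95·cos44.0° − 4·4.170 = 51.7; c'Δl = 30.86; W sinα = 66.0
Σc'Δl = 117.6 kN/m; ΣN' = 619.6 kN/m; ΣW sinα = 216.9 kN/m
Resisting = 117.6 + 619.6·tan29.8° = 117.6 + 354.8 = 472.4 kN/m
FS = 472.4 / 216.9 = 2.178

FS = 2.18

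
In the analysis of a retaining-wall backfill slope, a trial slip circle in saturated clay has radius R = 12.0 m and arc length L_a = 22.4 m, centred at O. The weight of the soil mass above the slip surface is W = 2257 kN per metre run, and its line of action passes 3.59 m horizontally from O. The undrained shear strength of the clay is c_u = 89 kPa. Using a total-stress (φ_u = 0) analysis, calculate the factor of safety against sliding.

FS = 2.95

Taking moments about the centre O, the resisting moment is provided by the undrained shear strength acting along the arc:
M_R = c_u·L_a·R = 89·22.40·12.0 = 23923.2 kN·m/m
M_D = W·d = 2257·3.59 = 8102.6 kN·m/m
FS = M_R / M_D = 23923.2 / 8102.6 = 2.953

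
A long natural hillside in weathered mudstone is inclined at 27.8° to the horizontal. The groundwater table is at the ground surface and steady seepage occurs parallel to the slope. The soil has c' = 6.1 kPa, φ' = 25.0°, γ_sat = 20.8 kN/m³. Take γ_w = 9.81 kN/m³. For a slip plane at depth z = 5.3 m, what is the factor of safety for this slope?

With seepage parallel to the slope and the water table at the surface, the effective normal stress on the slip plane uses the buoyant unit weight γ' = γ_sat − γ_w while the driving shear stress uses γ_sat:
FS = [c' + γ' z cos²β tanφ'] / [γ_sat z sinβ cosβ]
γ' = 20.8 − 9.81 = 10.99 kN/m³
Numerator = 6.1 + 10.99·5.3·cos²27.8°·tan25.0° = 6.1 + 10.99·5.3·0.7825·0.4663 = 27.353 kPa
Denominator = 20.8·5.3·sin27.8°·cos27.8° = 20.8·5.3·0.4664·0.8846 = 45.480 kPa
FS = 27.353 / 45.480 = 0.601

FS = 0.60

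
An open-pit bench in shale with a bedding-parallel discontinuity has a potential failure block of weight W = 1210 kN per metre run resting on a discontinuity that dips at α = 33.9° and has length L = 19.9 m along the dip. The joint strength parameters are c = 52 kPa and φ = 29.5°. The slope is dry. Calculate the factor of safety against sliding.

FS = 2.38

Resolving the block weight along and normal to the plane and applying the Mohr–Coulomb strength on the joint:
N' = W cosα = 1210·cos33.9° = 1004.3 kN/m
Driving force T = W sinα = 1210·sin33.9° = 674.9 kN/m
Resisting force R = c·L + N'·tanφ = 52·19.9 + 1004.3·tan29.5° = 1034.8 + 568.2 = 1603.0 kN/m
FS = R / T = 1603.0 / 674.9 = 2.375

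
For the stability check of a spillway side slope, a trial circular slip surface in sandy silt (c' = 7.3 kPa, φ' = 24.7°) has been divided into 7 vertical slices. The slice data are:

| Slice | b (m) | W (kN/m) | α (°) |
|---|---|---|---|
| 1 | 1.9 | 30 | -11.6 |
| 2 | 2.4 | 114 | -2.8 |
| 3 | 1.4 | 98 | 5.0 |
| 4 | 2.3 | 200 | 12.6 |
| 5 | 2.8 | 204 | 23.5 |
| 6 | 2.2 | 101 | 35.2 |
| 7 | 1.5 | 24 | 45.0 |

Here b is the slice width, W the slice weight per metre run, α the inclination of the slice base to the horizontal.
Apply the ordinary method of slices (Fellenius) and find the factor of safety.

FS = 2.28

Ordinary method of slices: FS = Σ[c'·Δl_i + (W_i cosα_i)·tanφ'] / Σ W_i sinα_i, with Δl_i = b_i / cosα_i.
Slice 1: Δl = 1.9/cos(-11.6°) = 1.940 m; N'_1 = 30·cos(-11.6°) = 29.4; c'Δl = 14.16; W sinα = -6.0
Slice 2: Δl = 2.4/cos(-2.8°) = 2.403 m; N'_2 = 114·cos(-2.8°) = 113.9; c'Δl = 17.54; W sinα = -5.6
Slice 3: Δl = 1.4/cos5.0° = 1.405 m; N'_3 = 98·cos5.0° = 97.6; c'Δl = 10.26; W sinα = 8.5
Slice 4: Δl = 2.3/cos12.6° = 2.357 m; N'_4 = 200·cos12.6° = 195.2; c'Δl = 17.20; W sinα = 43.6
Slice 5: Δl = 2.8/cos23.5° = 3.053 m; N'_5 = 204·cos23.5° = 187.1; c'Δl = 22.29; W sinα = 81.3
Slice 6: Δl = 2.2/cos35.2° = 2.692 m; N'_6 = 101·cos35.2° = 82.5; c'Δl = 19.65; W sinα = 58.2
Slice 7: Δl = 1.5/cos45.0° = 2.121 m; N'_7 = 24·cos45.0° = 17.0; c'Δl = 15.49; W sinα = 17.0
Σc'Δl = 116.6 kN/m; ΣN' = 722.6 kN/m; ΣW sinα = 197.1 kN/m
Resisting = 116.6 + 722.6·tan24.7° = 116.6 + 332.4 = 449.0 kN/m
FS = 449.0 / 197.1 = 2.278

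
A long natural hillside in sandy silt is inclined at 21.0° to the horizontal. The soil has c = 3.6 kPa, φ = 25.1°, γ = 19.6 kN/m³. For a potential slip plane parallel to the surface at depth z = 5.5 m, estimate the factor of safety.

For an infinite slope with a slip plane parallel to the surface (no pore pressure): FS = [c + γz cos²β tanφ] / [γz sinβ cosβ].
γz = 19.6·5.5 = 107.80 kN/m²
Numerator = 3.6 + 107.80·cos²21.0°·tan25.1° = 3.6 + 107.80·0.8716·0.4684 = 47.612 kPa
Denominator = 107.80·sin21.0°·cos21.0° = 107.80·0.3584·0.9336 = 36.066 kPa
FS = 47.612 / 36.066 = 1.320

FS = 1.32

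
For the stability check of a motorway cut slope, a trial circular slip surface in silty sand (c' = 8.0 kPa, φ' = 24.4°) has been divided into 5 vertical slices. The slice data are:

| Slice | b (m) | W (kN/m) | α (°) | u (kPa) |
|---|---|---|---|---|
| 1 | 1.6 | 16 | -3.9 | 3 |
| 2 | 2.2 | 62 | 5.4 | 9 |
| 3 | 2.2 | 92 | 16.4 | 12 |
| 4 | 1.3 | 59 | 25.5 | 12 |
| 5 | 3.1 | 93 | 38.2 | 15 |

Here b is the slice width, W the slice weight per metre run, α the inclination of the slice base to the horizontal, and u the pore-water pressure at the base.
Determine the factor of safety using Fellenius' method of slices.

Ordinary method of slices: FS = Σ[c'·Δl_i + (W_i cosα_i − u_i·Δl_i)·tanφ'] / Σ W_i sinα_i, with Δl_i = b_i / cosα_i.
Slice 1: Δl = 1.6/cos(-3.9°) = 1.604 m; N'_1 = 16·cos(-3.9°) − 3·1.604 = 11.2; c'Δl = 12.83; W sinα = -1.1
Slice 2: Δl = 2.2/cos5.4° = 2.210 m; N'_2 = 62·cos5.4° − 9·2.210 = 41.8; c'Δl = 17.68; W sinα = 5.8
Slice 3: Δl = 2.2/cos16.4° = 2.293 m; N'_3 = 92·cos16.4° − 12·2.293 = 60.7; c'Δl = 18.35; W sinα = 26.0
Slice 4: Δl = 1.3/cos25.5° = 1.440 m; N'_4 = 59·cos25.5° − 12·1.440 = 36.0; c'Δl = 11.52; W sinα = 25.4
Slice 5: Δl = 3.1/cos38.2° = 3.945 m; N'_5 = 93·cos38.2° − 15·3.945 = 13.9; c'Δl = 31.56; W sinα = 57.5
Σc'Δl = 91.9 kN/m; ΣN' = 163.6 kN/m; ΣW sinα = 113.6 kN/m
Resisting = 91.9 + 163.6·tan24.4° = 91.9 + 74.2 = 166.2 kN/m
FS = 166.2 / 113.6 = 1.462

FS = 1.46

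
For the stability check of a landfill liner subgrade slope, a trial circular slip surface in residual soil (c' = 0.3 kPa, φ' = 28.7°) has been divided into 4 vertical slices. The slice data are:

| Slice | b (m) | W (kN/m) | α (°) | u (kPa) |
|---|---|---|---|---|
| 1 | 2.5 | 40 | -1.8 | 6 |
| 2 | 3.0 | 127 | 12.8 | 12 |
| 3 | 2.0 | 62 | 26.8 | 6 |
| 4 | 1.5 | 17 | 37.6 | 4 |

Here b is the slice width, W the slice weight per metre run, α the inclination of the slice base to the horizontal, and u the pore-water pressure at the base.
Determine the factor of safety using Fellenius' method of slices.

Ordinary method of slices: FS = Σ[c'·Δl_i + (W_i cosα_i − u_i·Δl_i)·tanφ'] / Σ W_i sinα_i, with Δl_i = b_i / cosα_i.
Slice 1: Δl = 2.5/cos(-1.8°) = 2.501 m; N'_1 = 40·cos(-1.8°) − 6·2.501 = 25.0; c'Δl = 0.75; W sinα = -1.3
Slice 2: Δl = 3.0/cos12.8° = 3.076 m; N'_2 = 127·cos12.8° − 12·3.076 = 86.9; c'Δl = 0.92; W sinα = 28.1
Slice 3: Δl = 2.0/cos26.8° = 2.241 m; N'_3 = 62·cos26.8° − 6·2.241 = 41.9; c'Δl = 0.67; W sinα = 28.0
Slice 4: Δl = 1.5/cos37.6° = 1.893 m; N'_4 = 17·cos37.6° − 4·1.893 = 5.9; c'Δl = 0.57; W sinα = 10.4
Σc'Δl = 2.9 kN/m; ΣN' = 159.7 kN/m; ΣW sinα = 65.2 kN/m
Resisting = 2.9 + 159.7·tan28.7° = 2.9 + 87.4 = 90.3 kN/m
FS = 90.3 / 65.2 = 1.385

FS = 1.39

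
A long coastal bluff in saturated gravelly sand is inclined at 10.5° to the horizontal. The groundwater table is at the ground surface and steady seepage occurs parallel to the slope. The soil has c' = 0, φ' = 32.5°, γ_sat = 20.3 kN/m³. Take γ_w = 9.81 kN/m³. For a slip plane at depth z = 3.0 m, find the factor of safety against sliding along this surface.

With seepage parallel to the slope and the water table at the surface, the effective normal stress on the slip plane uses the buoyant unit weight γ' = γ_sat − γ_w while the driving shear stress uses γ_sat:
FS = [c' + γ' z cos²β tanφ'] / [γ_sat z sinβ cosβ]
(For c' = 0 this reduces to FS = (γ'/γ_sat)·tanφ'/tanβ.)
γ' = 20.3 − 9.81 = 10.49 kN/m³
Numerator = 0.0 + 10.49·3.0·cos²10.5°·tan32.5° = 0.0 + 10.49·3.0·0.9668·0.6371 = 19.383 kPa
Denominator = 20.3·3.0·sin10.5°·cos10.5° = 20.3·3.0·0.1822·0.9833 = 10.912 kPa
FS = 19.383 / 10.912 = 1.776

FS = 1.78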